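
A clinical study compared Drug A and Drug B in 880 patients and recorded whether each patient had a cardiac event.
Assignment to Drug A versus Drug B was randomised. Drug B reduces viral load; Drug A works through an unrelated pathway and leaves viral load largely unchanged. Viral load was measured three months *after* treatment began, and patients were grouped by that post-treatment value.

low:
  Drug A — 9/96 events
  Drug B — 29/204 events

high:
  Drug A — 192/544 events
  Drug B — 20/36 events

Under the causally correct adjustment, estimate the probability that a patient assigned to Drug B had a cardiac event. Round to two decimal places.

Drug A is lower inside every viral load stratum but Drug B is lower in aggregate. Whether to stratify depends on how viral load relates to the drug.
The distribution of viral load is itself part of what the drug does — it is an intermediate outcome. Holding it fixed would remove that part of the effect; the total effect is the pooled difference.
So P(outcome | do(Drug B)) is just the pooled rate for Drug B: 49/240 = 0.204.

0.20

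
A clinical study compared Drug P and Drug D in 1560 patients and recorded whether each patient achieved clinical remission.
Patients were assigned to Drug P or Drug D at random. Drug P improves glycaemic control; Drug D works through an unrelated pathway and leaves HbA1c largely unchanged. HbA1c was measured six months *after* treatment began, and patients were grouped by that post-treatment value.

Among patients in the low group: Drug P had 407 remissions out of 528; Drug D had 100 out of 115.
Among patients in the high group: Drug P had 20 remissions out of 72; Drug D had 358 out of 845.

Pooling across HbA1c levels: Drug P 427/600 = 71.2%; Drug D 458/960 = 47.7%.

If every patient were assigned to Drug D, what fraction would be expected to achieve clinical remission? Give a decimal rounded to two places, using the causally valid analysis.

0.48

Within every HbA1c level Drug D has the higher rate, yet pooled Drug P does — Simpson's reversal.
HbA1c here is a post-treatment variable shaped by the drug; conditioning on it would introduce bias rather than remove it. The overall comparison is the causal one.
So P(outcome | do(Drug D)) is just the pooled rate for Drug D: 458/960 = 0.477.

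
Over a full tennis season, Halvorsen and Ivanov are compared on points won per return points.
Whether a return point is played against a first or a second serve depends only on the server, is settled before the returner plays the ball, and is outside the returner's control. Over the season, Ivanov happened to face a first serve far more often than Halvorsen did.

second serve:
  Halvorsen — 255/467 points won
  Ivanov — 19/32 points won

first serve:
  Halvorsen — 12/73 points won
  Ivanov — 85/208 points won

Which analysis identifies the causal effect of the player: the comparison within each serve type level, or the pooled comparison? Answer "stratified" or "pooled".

Serve type is set before the player has any effect — it is not caused by the player — and it independently drives the outcome. That makes it a confounder, so the causal comparison is within serve type levels.
Within each level — second serve: 54.6% vs 59.4%; first serve: 16.4% vs 40.9% — Ivanov is higher every time.

stratified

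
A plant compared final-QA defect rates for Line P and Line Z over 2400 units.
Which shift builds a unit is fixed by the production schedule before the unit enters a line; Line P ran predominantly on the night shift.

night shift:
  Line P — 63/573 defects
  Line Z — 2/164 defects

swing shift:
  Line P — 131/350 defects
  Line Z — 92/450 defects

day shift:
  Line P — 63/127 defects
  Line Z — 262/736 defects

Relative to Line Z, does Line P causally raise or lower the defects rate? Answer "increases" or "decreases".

Nothing the line does changes shift; the imbalance is an allocation artefact. With shift also predicting the outcome, the pooled figure is confounded, and the within-stratum comparison is the causal one.
Within each level — night shift: 11.0% vs 1.2%; swing shift: 37.4% vs 20.4%; day shift: 49.6% vs 35.6% — Line Z is lower every time.

increases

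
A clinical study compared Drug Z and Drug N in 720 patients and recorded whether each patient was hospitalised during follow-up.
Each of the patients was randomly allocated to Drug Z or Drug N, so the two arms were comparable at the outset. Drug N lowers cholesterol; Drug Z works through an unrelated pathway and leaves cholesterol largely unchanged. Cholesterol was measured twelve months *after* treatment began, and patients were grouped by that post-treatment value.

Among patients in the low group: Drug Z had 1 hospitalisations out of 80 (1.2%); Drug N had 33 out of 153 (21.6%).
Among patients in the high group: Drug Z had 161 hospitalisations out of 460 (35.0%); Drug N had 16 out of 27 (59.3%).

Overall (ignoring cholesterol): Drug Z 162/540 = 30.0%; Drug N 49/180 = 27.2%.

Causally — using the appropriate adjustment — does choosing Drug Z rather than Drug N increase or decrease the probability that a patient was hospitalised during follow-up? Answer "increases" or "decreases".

The stratified and pooled comparisons disagree (Drug Z wins within each cholesterol; Drug N wins overall), so the answer turns on the causal role of cholesterol.
The distribution of cholesterol is itself part of what the drug does — it is an intermediate outcome. Holding it fixed would remove that part of the effect; the total effect is the pooled difference.
Pooled: Drug Z 30.0% vs Drug N 27.2%; Drug N is lower overall.

increases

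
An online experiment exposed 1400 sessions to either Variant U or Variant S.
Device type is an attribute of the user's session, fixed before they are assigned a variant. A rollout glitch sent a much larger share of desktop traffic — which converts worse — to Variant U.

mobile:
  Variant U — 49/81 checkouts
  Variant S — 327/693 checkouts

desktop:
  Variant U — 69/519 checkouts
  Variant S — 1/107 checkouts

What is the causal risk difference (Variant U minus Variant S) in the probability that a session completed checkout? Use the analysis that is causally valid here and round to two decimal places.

+0.13

Within every device type level Variant U has the higher rate, yet pooled Variant S does — Simpson's reversal.
Device type differs across variants for reasons unrelated to any effect of the variant itself, and it separately predicts the outcome — a classic confounder. We must compare within device type levels.
Adjusting over the population distribution of device type: 0.553·(0.605−0.472) + 0.447·(0.133−0.009) = +0.129.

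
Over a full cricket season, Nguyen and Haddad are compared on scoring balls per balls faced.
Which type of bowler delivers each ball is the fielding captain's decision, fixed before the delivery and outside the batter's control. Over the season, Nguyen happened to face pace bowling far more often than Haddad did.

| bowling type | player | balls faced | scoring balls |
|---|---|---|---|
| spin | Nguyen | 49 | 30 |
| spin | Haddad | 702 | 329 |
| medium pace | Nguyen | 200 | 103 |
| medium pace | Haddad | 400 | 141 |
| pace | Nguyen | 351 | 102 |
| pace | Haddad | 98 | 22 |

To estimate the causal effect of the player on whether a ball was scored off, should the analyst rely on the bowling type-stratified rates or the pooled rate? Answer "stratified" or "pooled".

stratified

Within every bowling type level Nguyen has the higher rate, yet pooled Haddad does — Simpson's reversal.
Bowling type satisfies the back-door criterion: it is not a descendant of the player, and it blocks the spurious path from player to outcome. Adjusting for it (i.e., using the within-bowling type rates) gives the causal effect.
Within each level — spin: 61.2% vs 46.9%; medium pace: 51.5% vs 35.2%; pace: 29.1% vs 22.4% — Nguyen is higher every time.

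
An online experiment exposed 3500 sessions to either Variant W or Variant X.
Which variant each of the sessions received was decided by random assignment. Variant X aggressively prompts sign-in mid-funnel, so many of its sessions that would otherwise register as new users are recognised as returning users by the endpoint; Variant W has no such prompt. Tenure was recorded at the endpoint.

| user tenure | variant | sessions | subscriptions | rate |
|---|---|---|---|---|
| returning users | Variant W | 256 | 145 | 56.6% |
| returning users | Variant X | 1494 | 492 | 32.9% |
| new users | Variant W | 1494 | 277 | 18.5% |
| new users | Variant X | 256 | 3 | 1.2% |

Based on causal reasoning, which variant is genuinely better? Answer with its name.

Variant X

Variant W is higher inside every user tenure stratum but Variant X is higher in aggregate. Whether to stratify depends on how user tenure relates to the variant.
User tenure lies on the pathway variant → user tenure → outcome, so adjusting for it blocks the indirect effect. For the total causal effect of variant, use the unadjusted pooled rates.
Pooled: Variant W 24.1% vs Variant X 28.3%; Variant X is higher overall.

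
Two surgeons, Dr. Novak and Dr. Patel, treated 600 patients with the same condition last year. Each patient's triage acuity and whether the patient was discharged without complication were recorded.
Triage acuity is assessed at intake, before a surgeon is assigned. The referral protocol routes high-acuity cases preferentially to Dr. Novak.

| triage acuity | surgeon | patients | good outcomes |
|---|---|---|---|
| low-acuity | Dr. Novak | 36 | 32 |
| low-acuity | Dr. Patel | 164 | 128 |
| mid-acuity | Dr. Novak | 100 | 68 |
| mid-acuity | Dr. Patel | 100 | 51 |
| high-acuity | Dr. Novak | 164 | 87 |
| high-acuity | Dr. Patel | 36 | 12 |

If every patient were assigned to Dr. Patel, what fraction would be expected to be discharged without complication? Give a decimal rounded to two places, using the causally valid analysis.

0.54

The triage acuity-specific comparison favours Dr. Novak throughout, but the pooled figures favour Dr. Patel. The question is whether to condition on triage acuity.
Nothing the surgeon does changes triage acuity; the imbalance is an allocation artefact. With triage acuity also predicting the outcome, the pooled figure is confounded, and the within-stratum comparison is the causal one.
Standardising Dr. Patel to the population triage acuity mix: 0.333·128/164 + 0.333·51/100 + 0.333·12/36 = 0.541.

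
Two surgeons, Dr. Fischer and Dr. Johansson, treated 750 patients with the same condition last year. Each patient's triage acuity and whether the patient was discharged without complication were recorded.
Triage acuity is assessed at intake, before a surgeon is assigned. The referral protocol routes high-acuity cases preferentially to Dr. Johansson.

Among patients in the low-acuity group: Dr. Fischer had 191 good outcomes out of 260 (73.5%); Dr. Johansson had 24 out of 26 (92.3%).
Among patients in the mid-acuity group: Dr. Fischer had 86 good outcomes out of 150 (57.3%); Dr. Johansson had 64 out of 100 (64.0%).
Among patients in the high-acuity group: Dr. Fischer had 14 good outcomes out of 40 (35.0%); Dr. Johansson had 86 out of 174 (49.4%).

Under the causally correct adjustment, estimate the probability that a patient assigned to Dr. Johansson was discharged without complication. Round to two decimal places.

0.71

Dr. Johansson is higher inside every triage acuity stratum but Dr. Fischer is higher in aggregate. Whether to stratify depends on how triage acuity relates to the surgeon.
Triage acuity differs across surgeons for reasons unrelated to any effect of the surgeon itself, and it separately predicts the outcome — a classic confounder. We must compare within triage acuity levels.
Standardising Dr. Johansson to the population triage acuity mix: 0.381·24/26 + 0.333·64/100 + 0.285·86/174 = 0.706.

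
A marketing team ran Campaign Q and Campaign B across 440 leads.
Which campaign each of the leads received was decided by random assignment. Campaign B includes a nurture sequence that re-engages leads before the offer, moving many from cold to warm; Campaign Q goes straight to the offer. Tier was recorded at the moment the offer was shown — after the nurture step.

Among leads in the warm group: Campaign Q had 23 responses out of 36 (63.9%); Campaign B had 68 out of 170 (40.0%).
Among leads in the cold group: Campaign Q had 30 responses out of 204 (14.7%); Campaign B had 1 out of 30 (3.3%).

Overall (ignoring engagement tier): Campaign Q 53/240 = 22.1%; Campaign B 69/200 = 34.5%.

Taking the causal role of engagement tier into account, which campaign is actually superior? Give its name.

Campaign B

Engagement tier lies on the pathway campaign → engagement tier → outcome, so adjusting for it blocks the indirect effect. For the total causal effect of campaign, use the unadjusted pooled rates.
Pooled: Campaign Q 22.1% vs Campaign B 34.5%; Campaign B is higher overall.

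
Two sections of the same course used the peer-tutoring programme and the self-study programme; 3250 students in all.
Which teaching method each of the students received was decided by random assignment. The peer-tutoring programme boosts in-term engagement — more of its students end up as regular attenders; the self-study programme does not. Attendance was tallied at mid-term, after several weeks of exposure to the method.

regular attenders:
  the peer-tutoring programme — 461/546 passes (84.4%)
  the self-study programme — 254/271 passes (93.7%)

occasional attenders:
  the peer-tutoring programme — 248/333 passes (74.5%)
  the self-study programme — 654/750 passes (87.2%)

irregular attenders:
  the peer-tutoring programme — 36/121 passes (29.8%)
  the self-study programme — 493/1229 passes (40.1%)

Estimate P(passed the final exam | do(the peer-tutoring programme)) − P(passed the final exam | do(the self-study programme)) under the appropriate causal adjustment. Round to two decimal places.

Within every mid-term attendance level the self-study programme has the higher rate, yet pooled the peer-tutoring programme does — Simpson's reversal.
The distribution of mid-term attendance is itself part of what the teaching method does — it is an intermediate outcome. Holding it fixed would remove that part of the effect; the total effect is the pooled difference.
The causal difference is the pooled difference: 0.745 − 0.623 = +0.122.

+0.12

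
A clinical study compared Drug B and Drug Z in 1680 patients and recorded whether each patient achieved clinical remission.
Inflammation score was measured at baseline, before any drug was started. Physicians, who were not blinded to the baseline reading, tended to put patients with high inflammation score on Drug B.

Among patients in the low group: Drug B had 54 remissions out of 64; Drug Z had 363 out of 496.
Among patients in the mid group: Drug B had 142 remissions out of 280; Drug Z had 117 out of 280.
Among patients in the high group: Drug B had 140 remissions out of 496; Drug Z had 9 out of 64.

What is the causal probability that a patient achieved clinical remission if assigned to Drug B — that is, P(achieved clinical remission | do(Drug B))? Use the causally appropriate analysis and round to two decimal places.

The inflammation score-specific comparison favours Drug B throughout, but the pooled figures favour Drug Z. The question is whether to condition on inflammation score.
The imbalance in inflammation score arose from how patients were allocated, not from anything the drug did; and inflammation score independently affects the outcome. The pooled gap is confounded — condition on inflammation score.
Standardising Drug B to the population inflammation score mix: 0.333·54/64 + 0.333·142/280 + 0.333·140/496 = 0.544.

0.54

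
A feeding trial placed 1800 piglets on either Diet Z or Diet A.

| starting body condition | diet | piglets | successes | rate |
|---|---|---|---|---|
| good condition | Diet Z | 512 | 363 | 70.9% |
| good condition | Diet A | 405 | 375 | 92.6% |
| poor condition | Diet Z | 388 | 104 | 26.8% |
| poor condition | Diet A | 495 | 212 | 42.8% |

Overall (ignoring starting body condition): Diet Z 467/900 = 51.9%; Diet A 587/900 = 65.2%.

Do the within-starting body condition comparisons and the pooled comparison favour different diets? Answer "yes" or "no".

Within each starting body condition level (good condition 70.9% vs 92.6%; poor condition 26.8% vs 42.8%), Diet A has the higher rate every time. Pooled: 51.9% vs 65.2% — Diet A has the higher rate overall. They agree.

no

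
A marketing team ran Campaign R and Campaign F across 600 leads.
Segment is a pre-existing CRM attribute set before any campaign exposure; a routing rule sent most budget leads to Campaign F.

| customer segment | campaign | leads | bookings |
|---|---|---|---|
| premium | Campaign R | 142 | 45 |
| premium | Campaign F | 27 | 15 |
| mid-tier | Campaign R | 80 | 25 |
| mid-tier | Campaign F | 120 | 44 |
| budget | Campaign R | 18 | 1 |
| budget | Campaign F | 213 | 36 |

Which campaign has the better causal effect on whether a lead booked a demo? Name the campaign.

Campaign F

Campaign F is higher inside every customer segment stratum but Campaign R is higher in aggregate. Whether to stratify depends on how customer segment relates to the campaign.
Since customer segment is a pre-existing factor (not a product of the campaign) and it affects the outcome on its own, it is a confounder. The stratified rates, not the pooled rate, identify the causal effect.
Within each level — premium: 31.7% vs 55.6%; mid-tier: 31.2% vs 36.7%; budget: 5.6% vs 16.9% — Campaign F is higher every time.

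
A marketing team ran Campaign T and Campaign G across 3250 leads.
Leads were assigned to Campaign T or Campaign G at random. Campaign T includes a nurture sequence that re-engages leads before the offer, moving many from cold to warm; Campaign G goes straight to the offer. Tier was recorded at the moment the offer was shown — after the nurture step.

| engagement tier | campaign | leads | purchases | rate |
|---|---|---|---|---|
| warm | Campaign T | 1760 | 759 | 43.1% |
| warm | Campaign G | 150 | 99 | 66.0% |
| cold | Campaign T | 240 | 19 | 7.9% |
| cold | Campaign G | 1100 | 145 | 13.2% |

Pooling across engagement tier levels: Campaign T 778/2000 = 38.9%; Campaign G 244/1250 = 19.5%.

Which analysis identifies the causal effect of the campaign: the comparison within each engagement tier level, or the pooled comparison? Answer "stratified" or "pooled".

Within every engagement tier level Campaign G has the higher rate, yet pooled Campaign T does — Simpson's reversal.
The distribution of engagement tier is itself part of what the campaign does — it is an intermediate outcome. Holding it fixed would remove that part of the effect; the total effect is the pooled difference.
Pooled: Campaign T 38.9% vs Campaign G 19.5%; Campaign T is higher overall.

pooled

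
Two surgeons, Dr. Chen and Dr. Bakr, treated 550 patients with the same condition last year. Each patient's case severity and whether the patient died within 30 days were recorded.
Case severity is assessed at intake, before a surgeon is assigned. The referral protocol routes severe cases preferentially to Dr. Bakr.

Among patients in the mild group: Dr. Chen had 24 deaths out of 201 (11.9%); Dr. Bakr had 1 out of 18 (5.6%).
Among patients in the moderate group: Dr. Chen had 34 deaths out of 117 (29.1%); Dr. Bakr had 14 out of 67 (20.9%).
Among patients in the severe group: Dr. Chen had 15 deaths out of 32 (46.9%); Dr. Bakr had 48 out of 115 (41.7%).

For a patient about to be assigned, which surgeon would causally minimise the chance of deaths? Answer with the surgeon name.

Dr. Bakr

Within every case severity level Dr. Bakr has the lower rate, yet pooled Dr. Chen does — Simpson's reversal.
Here case severity is a common cause — it drives both which surgeon a case falls under and the outcome. The crude comparison mixes populations; the stratum-specific rates are the causally relevant ones.
Within each level — mild: 11.9% vs 5.6%; moderate: 29.1% vs 20.9%; severe: 46.9% vs 41.7% — Dr. Bakr is lower every time.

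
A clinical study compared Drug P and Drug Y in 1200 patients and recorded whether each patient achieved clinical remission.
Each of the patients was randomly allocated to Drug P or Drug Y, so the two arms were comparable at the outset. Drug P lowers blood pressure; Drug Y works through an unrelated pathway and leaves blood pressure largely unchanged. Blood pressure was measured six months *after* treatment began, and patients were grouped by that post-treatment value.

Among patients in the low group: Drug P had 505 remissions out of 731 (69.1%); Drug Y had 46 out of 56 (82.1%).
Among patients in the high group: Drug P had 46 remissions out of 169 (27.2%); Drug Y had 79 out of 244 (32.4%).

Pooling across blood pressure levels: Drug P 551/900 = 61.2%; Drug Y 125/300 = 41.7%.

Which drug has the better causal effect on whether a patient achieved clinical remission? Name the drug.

Drug P

The stratified and pooled comparisons disagree (Drug Y wins within each blood pressure; Drug P wins overall), so the answer turns on the causal role of blood pressure.
Because the drug influences blood pressure, blood pressure is a post-treatment mediator, not a confounder. Stratifying on it would bias the estimate; the causal effect is the crude pooled difference.
Pooled: Drug P 61.2% vs Drug Y 41.7%; Drug P is higher overall.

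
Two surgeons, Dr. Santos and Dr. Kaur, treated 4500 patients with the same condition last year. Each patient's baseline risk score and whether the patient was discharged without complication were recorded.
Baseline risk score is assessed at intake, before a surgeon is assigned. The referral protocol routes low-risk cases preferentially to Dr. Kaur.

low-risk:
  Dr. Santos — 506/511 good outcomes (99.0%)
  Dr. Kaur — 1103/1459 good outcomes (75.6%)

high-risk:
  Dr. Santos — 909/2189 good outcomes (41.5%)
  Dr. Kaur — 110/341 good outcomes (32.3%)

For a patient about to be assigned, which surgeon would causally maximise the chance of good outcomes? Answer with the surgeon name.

Baseline risk score differs across surgeons for reasons unrelated to any effect of the surgeon itself, and it separately predicts the outcome — a classic confounder. We must compare within baseline risk score levels.
Within each level — low-risk: 99.0% vs 75.6%; high-risk: 41.5% vs 32.3% — Dr. Santos is higher every time.

Dr. Santos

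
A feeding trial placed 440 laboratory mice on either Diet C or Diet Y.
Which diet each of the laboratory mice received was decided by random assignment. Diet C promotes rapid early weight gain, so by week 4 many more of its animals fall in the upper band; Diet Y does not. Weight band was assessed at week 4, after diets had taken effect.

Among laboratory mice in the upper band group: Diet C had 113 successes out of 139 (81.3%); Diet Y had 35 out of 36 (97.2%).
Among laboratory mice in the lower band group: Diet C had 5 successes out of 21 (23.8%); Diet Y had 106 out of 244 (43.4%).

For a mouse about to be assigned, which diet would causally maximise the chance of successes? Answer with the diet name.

Diet C

The stratified and pooled comparisons disagree (Diet Y wins within each week-4 weight band; Diet C wins overall), so the answer turns on the causal role of week-4 weight band.
Week-4 weight band here is a post-treatment variable shaped by the diet; conditioning on it would introduce bias rather than remove it. The overall comparison is the causal one.
Pooled: Diet C 73.8% vs Diet Y 50.4%; Diet C is higher overall.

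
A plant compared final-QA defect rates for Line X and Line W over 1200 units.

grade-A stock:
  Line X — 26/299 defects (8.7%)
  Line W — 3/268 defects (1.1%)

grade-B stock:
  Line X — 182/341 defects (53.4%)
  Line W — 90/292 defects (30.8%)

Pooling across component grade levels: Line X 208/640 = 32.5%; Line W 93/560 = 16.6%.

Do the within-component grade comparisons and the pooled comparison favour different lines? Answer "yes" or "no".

Within each component grade level (grade-A stock 8.7% vs 1.1%; grade-B stock 53.4% vs 30.8%), Line W has the lower rate every time. Pooled: 32.5% vs 16.6% — Line W has the lower rate overall. They agree.

no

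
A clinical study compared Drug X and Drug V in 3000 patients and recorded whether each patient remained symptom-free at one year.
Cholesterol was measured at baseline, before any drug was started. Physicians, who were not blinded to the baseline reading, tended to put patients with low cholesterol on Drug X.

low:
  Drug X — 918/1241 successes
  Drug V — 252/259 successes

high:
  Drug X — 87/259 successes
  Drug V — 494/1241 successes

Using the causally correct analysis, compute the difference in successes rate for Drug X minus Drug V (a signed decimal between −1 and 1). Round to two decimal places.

-0.15

The imbalance in cholesterol arose from how patients were allocated, not from anything the drug did; and cholesterol independently affects the outcome. The pooled gap is confounded — condition on cholesterol.
Adjusting over the population distribution of cholesterol: 0.500·(0.740−0.973) + 0.500·(0.336−0.398) = -0.148.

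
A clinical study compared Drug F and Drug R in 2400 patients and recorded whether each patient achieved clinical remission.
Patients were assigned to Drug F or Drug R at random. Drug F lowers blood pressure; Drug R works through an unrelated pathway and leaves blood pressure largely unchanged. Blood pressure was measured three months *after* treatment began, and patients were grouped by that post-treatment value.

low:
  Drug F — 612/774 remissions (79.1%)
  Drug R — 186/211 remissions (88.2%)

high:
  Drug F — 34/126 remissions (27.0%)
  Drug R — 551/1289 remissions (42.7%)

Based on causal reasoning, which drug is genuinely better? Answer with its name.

Drug F

Blood pressure is downstream of the drug. One should not condition on a consequence of treatment, so the overall rates are the right comparison.
Pooled: Drug F 71.8% vs Drug R 49.1%; Drug F is higher overall.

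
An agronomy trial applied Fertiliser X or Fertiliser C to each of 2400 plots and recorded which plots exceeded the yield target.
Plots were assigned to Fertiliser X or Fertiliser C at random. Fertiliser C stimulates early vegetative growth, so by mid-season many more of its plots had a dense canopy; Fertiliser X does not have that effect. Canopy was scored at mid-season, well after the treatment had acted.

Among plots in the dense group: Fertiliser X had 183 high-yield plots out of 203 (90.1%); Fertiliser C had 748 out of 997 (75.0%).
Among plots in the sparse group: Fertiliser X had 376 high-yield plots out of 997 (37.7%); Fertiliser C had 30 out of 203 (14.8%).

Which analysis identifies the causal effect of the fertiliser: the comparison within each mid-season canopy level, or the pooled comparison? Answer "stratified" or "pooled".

pooled

The stratified and pooled comparisons disagree (Fertiliser X wins within each mid-season canopy; Fertiliser C wins overall), so the answer turns on the causal role of mid-season canopy.
Mid-season canopy is recorded after the fertiliser and is itself shifted by it — it sits on the causal path from fertiliser to outcome. Conditioning on a mediator would strip out part of the effect we want; the pooled comparison gives the total causal effect.
Pooled: Fertiliser X 46.6% vs Fertiliser C 64.8%; Fertiliser C is higher overall.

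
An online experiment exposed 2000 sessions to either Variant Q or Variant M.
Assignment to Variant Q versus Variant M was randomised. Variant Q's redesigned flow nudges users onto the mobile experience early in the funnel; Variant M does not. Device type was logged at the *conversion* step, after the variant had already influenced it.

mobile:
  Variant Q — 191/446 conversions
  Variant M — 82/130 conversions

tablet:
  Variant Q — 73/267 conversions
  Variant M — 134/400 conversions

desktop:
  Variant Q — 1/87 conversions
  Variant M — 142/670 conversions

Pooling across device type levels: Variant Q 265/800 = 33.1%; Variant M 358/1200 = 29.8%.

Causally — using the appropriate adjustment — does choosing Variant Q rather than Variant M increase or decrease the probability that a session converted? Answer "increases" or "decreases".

increases

The stratified and pooled comparisons disagree (Variant M wins within each device type; Variant Q wins overall), so the answer turns on the causal role of device type.
Because the variant influences device type, device type is a post-treatment mediator, not a confounder. Stratifying on it would bias the estimate; the causal effect is the crude pooled difference.
Pooled: Variant Q 33.1% vs Variant M 29.8%; Variant Q is higher overall.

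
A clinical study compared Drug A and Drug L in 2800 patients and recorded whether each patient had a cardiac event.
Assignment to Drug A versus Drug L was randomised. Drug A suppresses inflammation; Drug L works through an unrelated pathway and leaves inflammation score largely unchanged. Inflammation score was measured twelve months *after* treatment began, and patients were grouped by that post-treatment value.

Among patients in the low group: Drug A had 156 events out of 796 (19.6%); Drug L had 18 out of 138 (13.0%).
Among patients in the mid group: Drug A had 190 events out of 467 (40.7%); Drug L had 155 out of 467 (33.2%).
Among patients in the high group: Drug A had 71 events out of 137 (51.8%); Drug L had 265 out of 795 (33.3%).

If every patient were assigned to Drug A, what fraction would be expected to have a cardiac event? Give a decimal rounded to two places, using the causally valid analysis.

Drug L is lower inside every inflammation score stratum but Drug A is lower in aggregate. Whether to stratify depends on how inflammation score relates to the drug.
Inflammation score here is a post-treatment variable shaped by the drug; conditioning on it would introduce bias rather than remove it. The overall comparison is the causal one.
So P(outcome | do(Drug A)) is just the pooled rate for Drug A: 417/1400 = 0.298.

0.30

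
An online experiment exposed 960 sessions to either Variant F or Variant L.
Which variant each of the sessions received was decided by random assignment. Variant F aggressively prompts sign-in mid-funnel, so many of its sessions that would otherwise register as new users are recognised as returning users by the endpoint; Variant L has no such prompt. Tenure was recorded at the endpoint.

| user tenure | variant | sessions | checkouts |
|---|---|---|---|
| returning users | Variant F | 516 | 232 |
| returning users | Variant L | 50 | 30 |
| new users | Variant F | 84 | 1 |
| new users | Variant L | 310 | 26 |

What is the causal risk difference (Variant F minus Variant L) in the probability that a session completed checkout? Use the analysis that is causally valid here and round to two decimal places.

+0.23

User tenure is recorded after the variant and is itself shifted by it — it sits on the causal path from variant to outcome. Conditioning on a mediator would strip out part of the effect we want; the pooled comparison gives the total causal effect.
The causal difference is the pooled difference: 0.388 − 0.156 = +0.233.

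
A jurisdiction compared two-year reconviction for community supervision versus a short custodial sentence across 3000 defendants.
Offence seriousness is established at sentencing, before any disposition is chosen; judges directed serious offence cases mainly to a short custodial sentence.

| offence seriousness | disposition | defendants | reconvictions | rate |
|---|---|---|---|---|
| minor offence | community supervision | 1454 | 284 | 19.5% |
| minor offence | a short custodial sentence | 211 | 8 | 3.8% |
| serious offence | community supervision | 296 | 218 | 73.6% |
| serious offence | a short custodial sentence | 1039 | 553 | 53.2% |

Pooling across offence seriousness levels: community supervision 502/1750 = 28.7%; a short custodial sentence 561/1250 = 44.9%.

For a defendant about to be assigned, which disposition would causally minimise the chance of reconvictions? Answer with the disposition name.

a short custodial sentence

The stratified and pooled comparisons disagree (a short custodial sentence wins within each offence seriousness; community supervision wins overall), so the answer turns on the causal role of offence seriousness.
Offence seriousness satisfies the back-door criterion: it is not a descendant of the disposition, and it blocks the spurious path from disposition to outcome. Adjusting for it (i.e., using the within-offence seriousness rates) gives the causal effect.
Within each level — minor offence: 19.5% vs 3.8%; serious offence: 73.6% vs 53.2% — a short custodial sentence is lower every time.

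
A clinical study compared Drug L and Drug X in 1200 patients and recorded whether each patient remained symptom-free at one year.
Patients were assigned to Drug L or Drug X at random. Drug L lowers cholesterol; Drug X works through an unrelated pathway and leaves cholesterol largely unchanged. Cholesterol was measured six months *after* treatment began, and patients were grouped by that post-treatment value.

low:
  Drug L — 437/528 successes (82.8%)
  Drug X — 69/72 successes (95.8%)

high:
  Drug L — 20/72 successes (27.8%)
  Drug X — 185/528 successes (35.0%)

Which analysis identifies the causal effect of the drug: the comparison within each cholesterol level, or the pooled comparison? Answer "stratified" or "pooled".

The stratified and pooled comparisons disagree (Drug X wins within each cholesterol; Drug L wins overall), so the answer turns on the causal role of cholesterol.
Cholesterol here is a post-treatment variable shaped by the drug; conditioning on it would introduce bias rather than remove it. The overall comparison is the causal one.
Pooled: Drug L 76.2% vs Drug X 42.3%; Drug L is higher overall.

pooled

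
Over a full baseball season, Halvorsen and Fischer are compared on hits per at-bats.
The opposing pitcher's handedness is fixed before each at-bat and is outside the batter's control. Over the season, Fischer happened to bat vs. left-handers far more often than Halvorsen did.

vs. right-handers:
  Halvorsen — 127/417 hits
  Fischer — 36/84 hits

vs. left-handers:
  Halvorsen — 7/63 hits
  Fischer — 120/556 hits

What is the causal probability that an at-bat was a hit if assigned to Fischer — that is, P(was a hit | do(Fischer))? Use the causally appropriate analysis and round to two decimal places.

0.31

Nothing the player does changes pitcher handedness; the imbalance is an allocation artefact. With pitcher handedness also predicting the outcome, the pooled figure is confounded, and the within-stratum comparison is the causal one.
Standardising Fischer to the population pitcher handedness mix: 0.447·36/84 + 0.553·120/556 = 0.311.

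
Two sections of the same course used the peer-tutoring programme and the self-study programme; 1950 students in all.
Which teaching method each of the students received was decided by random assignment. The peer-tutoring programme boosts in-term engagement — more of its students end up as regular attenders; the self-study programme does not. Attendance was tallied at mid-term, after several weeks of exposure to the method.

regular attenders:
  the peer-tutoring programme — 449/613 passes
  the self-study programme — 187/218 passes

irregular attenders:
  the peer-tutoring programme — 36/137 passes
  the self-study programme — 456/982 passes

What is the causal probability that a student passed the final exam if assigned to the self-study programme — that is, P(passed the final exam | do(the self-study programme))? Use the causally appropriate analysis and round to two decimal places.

Mid-term attendance is downstream of the teaching method. One should not condition on a consequence of treatment, so the overall rates are the right comparison.
So P(outcome | do(the self-study programme)) is just the pooled rate for the self-study programme: 643/1200 = 0.536.

0.54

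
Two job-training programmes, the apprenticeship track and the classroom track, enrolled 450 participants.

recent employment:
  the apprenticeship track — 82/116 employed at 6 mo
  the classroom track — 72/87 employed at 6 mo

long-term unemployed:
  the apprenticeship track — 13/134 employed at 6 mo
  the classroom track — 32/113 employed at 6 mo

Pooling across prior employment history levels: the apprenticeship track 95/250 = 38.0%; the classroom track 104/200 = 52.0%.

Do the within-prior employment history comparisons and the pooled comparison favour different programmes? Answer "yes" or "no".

no

Within each prior employment history level (recent employment 70.7% vs 82.8%; long-term unemployed 9.7% vs 28.3%), the classroom track has the higher rate every time. Pooled: 38.0% vs 52.0% — the classroom track has the higher rate overall. They agree.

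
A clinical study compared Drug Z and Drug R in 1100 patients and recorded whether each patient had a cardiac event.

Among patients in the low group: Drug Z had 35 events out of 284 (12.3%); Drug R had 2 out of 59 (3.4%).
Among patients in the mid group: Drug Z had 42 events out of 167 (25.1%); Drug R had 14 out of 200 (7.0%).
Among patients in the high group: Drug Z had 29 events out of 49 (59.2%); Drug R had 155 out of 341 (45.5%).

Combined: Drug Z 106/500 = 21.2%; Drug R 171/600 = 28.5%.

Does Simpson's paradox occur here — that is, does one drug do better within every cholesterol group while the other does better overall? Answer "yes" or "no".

yes

Within each cholesterol level (low 12.3% vs 3.4%; mid 25.1% vs 7.0%; high 59.2% vs 45.5%), Drug R has the lower rate every time. Pooled: 21.2% vs 28.5% — Drug Z has the lower rate overall. The two comparisons disagree.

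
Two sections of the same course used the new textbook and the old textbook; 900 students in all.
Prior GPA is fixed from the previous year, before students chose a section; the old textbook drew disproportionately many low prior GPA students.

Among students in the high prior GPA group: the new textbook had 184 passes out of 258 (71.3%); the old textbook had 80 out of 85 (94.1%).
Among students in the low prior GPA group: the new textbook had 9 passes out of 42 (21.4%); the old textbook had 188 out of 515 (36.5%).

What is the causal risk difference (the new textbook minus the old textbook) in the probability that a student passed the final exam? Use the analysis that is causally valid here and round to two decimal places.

Prior GPA band differs across teaching methods for reasons unrelated to any effect of the teaching method itself, and it separately predicts the outcome — a classic confounder. We must compare within prior GPA band levels.
Adjusting over the population distribution of prior GPA band: 0.381·(0.713−0.941) + 0.619·(0.214−0.365) = -0.180.

-0.18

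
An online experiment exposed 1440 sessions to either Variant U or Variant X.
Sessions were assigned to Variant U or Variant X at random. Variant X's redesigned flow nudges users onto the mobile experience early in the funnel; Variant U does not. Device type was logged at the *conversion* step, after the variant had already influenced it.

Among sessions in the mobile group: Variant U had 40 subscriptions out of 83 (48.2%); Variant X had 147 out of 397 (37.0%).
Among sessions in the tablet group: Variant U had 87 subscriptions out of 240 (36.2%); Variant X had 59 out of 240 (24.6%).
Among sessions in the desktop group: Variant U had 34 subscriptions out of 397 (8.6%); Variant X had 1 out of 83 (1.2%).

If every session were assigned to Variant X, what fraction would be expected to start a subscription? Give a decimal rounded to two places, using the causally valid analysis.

Within every device type level Variant U has the higher rate, yet pooled Variant X does — Simpson's reversal.
The distribution of device type is itself part of what the variant does — it is an intermediate outcome. Holding it fixed would remove that part of the effect; the total effect is the pooled difference.
So P(outcome | do(Variant X)) is just the pooled rate for Variant X: 207/720 = 0.287.

0.29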